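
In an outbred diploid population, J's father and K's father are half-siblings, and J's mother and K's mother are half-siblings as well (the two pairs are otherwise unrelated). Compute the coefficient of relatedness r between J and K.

0.125

Independent pedigree routes through distinct common ancestors add.
J and K are related in two ways: half first cousins through their fathers (r = 1/16) and half first cousins through their mothers (r = 1/16).
r = 1/16 + 1/16 = 1/8 = 0.125.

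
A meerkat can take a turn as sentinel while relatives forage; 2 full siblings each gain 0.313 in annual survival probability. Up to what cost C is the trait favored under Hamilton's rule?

0.313

r to a full sibling = 0.5 (full sibs share both parents — two paths of length 2: r = 2·(1/2)^2 = 1/2).
Hamilton's rule: n·r·B > C, so the trait is favored while C < n·r·B = 2·0.5·0.313 = 0.313.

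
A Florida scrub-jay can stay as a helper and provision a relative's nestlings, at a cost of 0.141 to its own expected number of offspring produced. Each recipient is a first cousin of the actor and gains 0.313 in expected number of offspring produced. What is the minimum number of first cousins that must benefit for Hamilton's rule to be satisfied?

4

r to a first cousin = 0.125 (first cousins share one grandparent pair — two paths of length 4: r = 2·(1/2)^4 = 1/8).
Hamilton's rule: n·r·B > C  ⇒  n > C/(r·B) = 0.141/(0.125·0.313) = 3.604.
The smallest integer exceeding 3.604 is 4.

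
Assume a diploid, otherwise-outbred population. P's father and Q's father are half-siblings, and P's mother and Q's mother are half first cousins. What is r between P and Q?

0.078125

Wright's path rule: contributions from independent ancestry routes add.
P and Q are related in two ways: half first cousins through their fathers (r = 1/16) and half second cousins through their mothers (r = 1/64).
r = 1/16 + 1/64 = 5/64 = 0.078125.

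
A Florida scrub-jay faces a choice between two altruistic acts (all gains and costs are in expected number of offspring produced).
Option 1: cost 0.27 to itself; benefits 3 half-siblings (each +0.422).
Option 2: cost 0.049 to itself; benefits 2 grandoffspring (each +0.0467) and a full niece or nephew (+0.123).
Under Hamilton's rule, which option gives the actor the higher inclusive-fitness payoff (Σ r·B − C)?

Option 1

Option 1: r to a half-sibling = 0.25.
Option 1: Σ r·B − C = (3·0.25·0.422) − 0.27 = 0.0465.
Option 2: r to a grandoffspring = 0.25.
Option 2: r to a full niece or nephew = 0.25.
Option 2: Σ r·B − C = (2·0.25·0.0467 + 1·0.25·0.123) − 0.049 = 0.0051.
Option 1 has the higher net inclusive-fitness payoff.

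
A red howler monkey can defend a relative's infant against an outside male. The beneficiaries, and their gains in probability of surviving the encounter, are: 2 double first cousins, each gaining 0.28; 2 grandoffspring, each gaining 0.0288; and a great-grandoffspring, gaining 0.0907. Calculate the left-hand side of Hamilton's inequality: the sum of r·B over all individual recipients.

r to a double first cousin = 0.25 (double first cousins share both grandparent pairs — four paths of length 4: r = 4·(1/2)^4 = 1/4).
r to a grandoffspring = 1/4 (two parent–offspring links: r = (1/2)^2 = 1/4).
r to a great-grandoffspring = 1/8 (three parent–offspring links: r = (1/2)^3 = 1/8).
Summing one r·B term per recipient: 2·0.25·0.28 + 2·0.25·0.0288 + 1·0.125·0.0907 = 0.1657375.

0.1657375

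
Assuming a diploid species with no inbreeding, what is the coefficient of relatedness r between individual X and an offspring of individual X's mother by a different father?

0.25

Each parent–offspring link contributes a factor of 1/2, and independent paths through distinct common ancestors add.
Half-sibs share one parent — one path of length 2: r = (1/2)^2 = 1/4.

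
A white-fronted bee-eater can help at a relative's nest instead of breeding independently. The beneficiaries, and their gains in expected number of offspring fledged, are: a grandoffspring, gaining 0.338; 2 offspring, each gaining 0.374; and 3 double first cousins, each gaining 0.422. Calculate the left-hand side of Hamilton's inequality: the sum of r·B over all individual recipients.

0.775

r to a grandoffspring = 1/4 (two parent–offspring links: r = (1/2)^2 = 1/4).
r to an offspring = 0.5 (one parent–offspring link: r = (1/2)^1 = 1/2).
r to a double first cousin = 1/4 (double first cousins share both grandparent pairs — four paths of length 4: r = 4·(1/2)^4 = 1/4).
Summing one r·B term per recipient: 1·0.25·0.338 + 2·0.5·0.374 + 3·0.25·0.422 = 0.775.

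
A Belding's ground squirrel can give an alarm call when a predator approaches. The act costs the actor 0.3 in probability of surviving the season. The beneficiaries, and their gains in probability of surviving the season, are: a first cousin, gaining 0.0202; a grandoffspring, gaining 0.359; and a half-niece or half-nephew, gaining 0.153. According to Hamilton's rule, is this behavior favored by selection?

Hamilton's rule: the trait is favored when the sum of r·B over every recipient exceeds the actor's cost C.
r to a first cousin = 1/8 (first cousins share one grandparent pair — two paths of length 4: r = 2·(1/2)^4 = 1/8).
r to a grandoffspring = 0.25 (two parent–offspring links: r = (1/2)^2 = 1/4).
r to a half-niece or half-nephew = 0.125 (half-aunt/uncle↔niece/nephew: one path of length 3: r = (1/2)^3 = 1/8).
Summing one r·B term per recipient: 1·0.125·0.0202 + 1·0.25·0.359 + 1·0.125·0.153 = 0.1114.
0.1114 < 0.3: the indirect benefit is less than the cost.

No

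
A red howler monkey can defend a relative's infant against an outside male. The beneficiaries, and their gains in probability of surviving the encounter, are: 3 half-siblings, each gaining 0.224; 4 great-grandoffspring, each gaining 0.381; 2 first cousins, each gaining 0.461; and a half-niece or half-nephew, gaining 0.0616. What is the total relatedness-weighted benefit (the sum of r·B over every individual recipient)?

r to a half-sibling = 1/4 (half-sibs share one parent — one path of length 2: r = (1/2)^2 = 1/4).
r to a great-grandoffspring = 1/8 (three parent–offspring links: r = (1/2)^3 = 1/8).
r to a first cousin = 0.125 (first cousins share one grandparent pair — two paths of length 4: r = 2·(1/2)^4 = 1/8).
r to a half-niece or half-nephew = 1/8 (half-aunt/uncle↔niece/nephew: one path of length 3: r = (1/2)^3 = 1/8).
Summing one r·B term per recipient: 3·0.25·0.224 + 4·0.125·0.381 + 2·0.125·0.461 + 1·0.125·0.0616 = 0.48145.

0.48145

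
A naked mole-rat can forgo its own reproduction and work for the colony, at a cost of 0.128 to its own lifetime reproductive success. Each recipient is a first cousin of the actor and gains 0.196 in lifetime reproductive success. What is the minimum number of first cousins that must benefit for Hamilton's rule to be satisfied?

r to a first cousin = 0.125 (first cousins share one grandparent pair — two paths of length 4: r = 2·(1/2)^4 = 1/8).
Hamilton's rule: n·r·B > C  ⇒  n > C/(r·B) = 0.128/(0.125·0.196) = 5.224.
The smallest integer exceeding 5.224 is 6.

6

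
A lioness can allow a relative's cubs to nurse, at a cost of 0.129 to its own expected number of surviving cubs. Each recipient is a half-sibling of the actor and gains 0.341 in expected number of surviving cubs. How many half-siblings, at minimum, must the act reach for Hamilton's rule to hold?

r to a half-sibling = 1/4 (half-sibs share one parent — one path of length 2: r = (1/2)^2 = 1/4).
Hamilton's rule: n·r·B > C  ⇒  n > C/(r·B) = 0.129/(0.25·0.341) = 1.513.
The smallest integer exceeding 1.513 is 2.

2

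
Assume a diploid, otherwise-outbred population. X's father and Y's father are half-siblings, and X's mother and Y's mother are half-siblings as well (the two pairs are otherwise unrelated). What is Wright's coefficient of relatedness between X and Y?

0.125

Wright's path rule: contributions from independent ancestry routes add.
X and Y are related in two ways: half first cousins through their fathers (r = 1/16) and half first cousins through their mothers (r = 1/16).
r = 1/16 + 1/16 = 0.125.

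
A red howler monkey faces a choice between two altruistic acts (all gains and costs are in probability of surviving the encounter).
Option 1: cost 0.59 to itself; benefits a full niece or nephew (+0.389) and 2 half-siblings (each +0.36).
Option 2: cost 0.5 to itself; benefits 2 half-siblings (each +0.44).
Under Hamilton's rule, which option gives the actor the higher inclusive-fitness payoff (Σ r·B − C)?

Option 2

Option 1: r to a full niece or nephew = 0.25.
Option 1: r to a half-sibling = 0.25.
Option 1: Σ r·B − C = (1·0.25·0.389 + 2·0.25·0.36) − 0.59 = -0.31275.
Option 2: r to a half-sibling = 0.25.
Option 2: Σ r·B − C = (2·0.25·0.44) − 0.5 = -0.28.
Option 2 has the higher net inclusive-fitness payoff.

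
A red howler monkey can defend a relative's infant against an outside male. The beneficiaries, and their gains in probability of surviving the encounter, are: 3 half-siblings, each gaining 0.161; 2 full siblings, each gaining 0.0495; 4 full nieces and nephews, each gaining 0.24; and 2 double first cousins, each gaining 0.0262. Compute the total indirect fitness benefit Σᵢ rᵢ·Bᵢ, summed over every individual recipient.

r to a half-sibling = 0.25 (half-sibs share one parent — one path of length 2: r = (1/2)^2 = 1/4).
r to a full sibling = 1/2 (full sibs share both parents — two paths of length 2: r = 2·(1/2)^2 = 1/2).
r to a full niece or nephew = 0.25 (full aunt/uncle↔niece/nephew: two paths of length 3 through the shared grandparent pair: r = 2·(1/2)^3 = 1/4).
r to a double first cousin = 1/4 (double first cousins share both grandparent pairs — four paths of length 4: r = 4·(1/2)^4 = 1/4).
Summing one r·B term per recipient: 3·0.25·0.161 + 2·0.5·0.0495 + 4·0.25·0.24 + 2·0.25·0.0262 = 0.42335.

0.42335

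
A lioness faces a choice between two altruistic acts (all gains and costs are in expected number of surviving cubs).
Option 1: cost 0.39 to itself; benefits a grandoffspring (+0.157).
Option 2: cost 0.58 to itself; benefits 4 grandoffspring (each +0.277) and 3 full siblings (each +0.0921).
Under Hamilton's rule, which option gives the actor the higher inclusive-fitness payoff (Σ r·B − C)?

Option 2

Option 1: r to a grandoffspring = 0.25.
Option 1: Σ r·B − C = (1·0.25·0.157) − 0.39 = -0.35075.
Option 2: r to a grandoffspring = 0.25.
Option 2: r to a full sibling = 0.5.
Option 2: Σ r·B − C = (4·0.25·0.277 + 3·0.5·0.0921) − 0.58 = -0.16485.
Option 2 has the higher net inclusive-fitness payoff.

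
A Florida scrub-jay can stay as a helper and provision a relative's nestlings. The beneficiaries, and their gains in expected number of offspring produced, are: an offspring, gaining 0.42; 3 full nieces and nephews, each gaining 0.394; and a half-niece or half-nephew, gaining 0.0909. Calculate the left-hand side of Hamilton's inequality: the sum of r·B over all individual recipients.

0.5168625

r to an offspring = 0.5 (one parent–offspring link: r = (1/2)^1 = 1/2).
r to a full niece or nephew = 1/4 (full aunt/uncle↔niece/nephew: two paths of length 3 through the shared grandparent pair: r = 2·(1/2)^3 = 1/4).
r to a half-niece or half-nephew = 0.125 (half-aunt/uncle↔niece/nephew: one path of length 3: r = (1/2)^3 = 1/8).
Summing one r·B term per recipient: 1·0.5·0.42 + 3·0.25·0.394 + 1·0.125·0.0909 = 0.5168625.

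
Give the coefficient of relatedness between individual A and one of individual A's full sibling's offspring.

0.25

Each parent–offspring link contributes a factor of 1/2, and independent paths through distinct common ancestors add.
Full aunt/uncle↔niece/nephew: two paths of length 3 through the shared grandparent pair: r = 2·(1/2)^3 = 1/4.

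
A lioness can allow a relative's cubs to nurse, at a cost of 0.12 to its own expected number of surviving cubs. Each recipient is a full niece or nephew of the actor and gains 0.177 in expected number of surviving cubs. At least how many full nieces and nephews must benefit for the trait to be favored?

3

r to a full niece or nephew = 0.25 (full aunt/uncle↔niece/nephew: two paths of length 3 through the shared grandparent pair: r = 2·(1/2)^3 = 1/4).
Hamilton's rule: n·r·B > C  ⇒  n > C/(r·B) = 0.12/(0.25·0.177) = 2.712.
The smallest integer exceeding 2.712 is 3.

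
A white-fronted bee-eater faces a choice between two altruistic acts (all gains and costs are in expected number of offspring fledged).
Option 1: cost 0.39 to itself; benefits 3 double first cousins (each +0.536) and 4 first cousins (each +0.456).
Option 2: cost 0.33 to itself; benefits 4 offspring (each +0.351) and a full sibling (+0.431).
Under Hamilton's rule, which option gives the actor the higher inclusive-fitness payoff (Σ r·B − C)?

Option 2

Option 1: r to a double first cousin = 0.25.
Option 1: r to a first cousin = 0.125.
Option 1: Σ r·B − C = (3·0.25·0.536 + 4·0.125·0.456) − 0.39 = 0.24.
Option 2: r to an offspring = 0.5.
Option 2: r to a full sibling = 0.5.
Option 2: Σ r·B − C = (4·0.5·0.351 + 1·0.5·0.431) − 0.33 = 0.5875.
Option 2 has the higher net inclusive-fitness payoff.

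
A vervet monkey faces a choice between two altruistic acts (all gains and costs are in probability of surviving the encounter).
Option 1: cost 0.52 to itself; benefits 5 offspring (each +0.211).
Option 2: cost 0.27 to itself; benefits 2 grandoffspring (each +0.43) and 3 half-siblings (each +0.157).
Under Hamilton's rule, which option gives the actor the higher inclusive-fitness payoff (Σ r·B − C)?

Option 2

Option 1: r to an offspring = 0.5.
Option 1: Σ r·B − C = (5·0.5·0.211) − 0.52 = 0.0075.
Option 2: r to a grandoffspring = 0.25.
Option 2: r to a half-sibling = 0.25.
Option 2: Σ r·B − C = (2·0.25·0.43 + 3·0.25·0.157) − 0.27 = 0.06275.
Option 2 has the higher net inclusive-fitness payoff.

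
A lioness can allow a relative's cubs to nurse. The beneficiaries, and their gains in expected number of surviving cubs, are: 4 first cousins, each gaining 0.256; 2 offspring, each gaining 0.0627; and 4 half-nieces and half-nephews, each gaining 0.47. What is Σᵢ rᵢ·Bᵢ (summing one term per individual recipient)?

r to a first cousin = 1/8 (first cousins share one grandparent pair — two paths of length 4: r = 2·(1/2)^4 = 1/8).
r to an offspring = 1/2 (one parent–offspring link: r = (1/2)^1 = 1/2).
r to a half-niece or half-nephew = 1/8 (half-aunt/uncle↔niece/nephew: one path of length 3: r = (1/2)^3 = 1/8).
Summing one r·B term per recipient: 4·0.125·0.256 + 2·0.5·0.0627 + 4·0.125·0.47 = 0.4257.

0.4257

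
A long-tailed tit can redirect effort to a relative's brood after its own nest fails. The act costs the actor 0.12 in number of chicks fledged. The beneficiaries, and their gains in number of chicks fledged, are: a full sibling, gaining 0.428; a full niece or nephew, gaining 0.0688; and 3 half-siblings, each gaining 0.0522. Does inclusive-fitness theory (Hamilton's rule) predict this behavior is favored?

Yes

Hamilton's rule: the trait is favored when the sum of r·B over every recipient exceeds the actor's cost C.
r to a full sibling = 0.5 (full sibs share both parents — two paths of length 2: r = 2·(1/2)^2 = 1/2).
r to a full niece or nephew = 0.25 (full aunt/uncle↔niece/nephew: two paths of length 3 through the shared grandparent pair: r = 2·(1/2)^3 = 1/4).
r to a half-sibling = 1/4 (half-sibs share one parent — one path of length 2: r = (1/2)^2 = 1/4).
Summing one r·B term per recipient: 1·0.5·0.428 + 1·0.25·0.0688 + 3·0.25·0.0522 = 0.27035.
0.27035 > 0.12: the indirect benefit exceeds the cost.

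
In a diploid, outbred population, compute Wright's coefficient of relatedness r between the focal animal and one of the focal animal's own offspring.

Each parent–offspring link contributes a factor of 1/2, and independent paths through distinct common ancestors add.
One parent–offspring link: r = (1/2)^1 = 1/2.

0.5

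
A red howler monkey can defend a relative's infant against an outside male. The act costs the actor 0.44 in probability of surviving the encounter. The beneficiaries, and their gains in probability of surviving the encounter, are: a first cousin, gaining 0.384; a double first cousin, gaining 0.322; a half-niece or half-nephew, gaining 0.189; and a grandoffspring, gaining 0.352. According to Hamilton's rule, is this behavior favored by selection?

Hamilton's rule: the trait is favored when the sum of r·B over every recipient exceeds the actor's cost C.
r to a first cousin = 0.125 (first cousins share one grandparent pair — two paths of length 4: r = 2·(1/2)^4 = 1/8).
r to a double first cousin = 0.25 (double first cousins share both grandparent pairs — four paths of length 4: r = 4·(1/2)^4 = 1/4).
r to a half-niece or half-nephew = 1/8 (half-aunt/uncle↔niece/nephew: one path of length 3: r = (1/2)^3 = 1/8).
r to a grandoffspring = 1/4 (two parent–offspring links: r = (1/2)^2 = 1/4).
Summing one r·B term per recipient: 1·0.125·0.384 + 1·0.25·0.322 + 1·0.125·0.189 + 1·0.25·0.352 = 0.240125.
0.240125 < 0.44: the indirect benefit is less than the cost.

No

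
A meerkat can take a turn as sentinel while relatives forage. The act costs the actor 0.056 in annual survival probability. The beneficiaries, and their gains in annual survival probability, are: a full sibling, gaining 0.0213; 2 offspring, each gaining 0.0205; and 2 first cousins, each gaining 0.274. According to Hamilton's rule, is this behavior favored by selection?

Yes

Hamilton's rule: the trait is favored when the sum of r·B over every recipient exceeds the actor's cost C.
r to a full sibling = 1/2 (full sibs share both parents — two paths of length 2: r = 2·(1/2)^2 = 1/2).
r to an offspring = 1/2 (one parent–offspring link: r = (1/2)^1 = 1/2).
r to a first cousin = 1/8 (first cousins share one grandparent pair — two paths of length 4: r = 2·(1/2)^4 = 1/8).
Summing one r·B term per recipient: 1·0.5·0.0213 + 2·0.5·0.0205 + 2·0.125·0.274 = 0.09965.
0.09965 > 0.056: the indirect benefit exceeds the cost.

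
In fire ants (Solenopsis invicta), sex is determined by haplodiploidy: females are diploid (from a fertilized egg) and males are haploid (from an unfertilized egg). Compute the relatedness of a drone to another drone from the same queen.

Haploid brothers each carry a random half of the queen's diploid genome, so on average they share half: r = 1/2.

0.5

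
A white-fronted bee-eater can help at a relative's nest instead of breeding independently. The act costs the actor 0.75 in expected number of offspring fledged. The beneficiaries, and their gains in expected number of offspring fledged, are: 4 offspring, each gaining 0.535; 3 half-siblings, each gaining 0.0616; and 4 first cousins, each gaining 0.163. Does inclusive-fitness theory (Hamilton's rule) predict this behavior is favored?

Hamilton's rule: the trait is favored when the sum of r·B over every recipient exceeds the actor's cost C.
r to an offspring = 1/2 (one parent–offspring link: r = (1/2)^1 = 1/2).
r to a half-sibling = 0.25 (half-sibs share one parent — one path of length 2: r = (1/2)^2 = 1/4).
r to a first cousin = 0.125 (first cousins share one grandparent pair — two paths of length 4: r = 2·(1/2)^4 = 1/8).
Summing one r·B term per recipient: 4·0.5·0.535 + 3·0.25·0.0616 + 4·0.125·0.163 = 1.1977.
1.1977 > 0.75: the indirect benefit exceeds the cost.

Yes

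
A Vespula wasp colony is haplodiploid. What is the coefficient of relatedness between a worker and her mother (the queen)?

One meiotic link between diploid queen and diploid daughter: r = 1/2.

0.5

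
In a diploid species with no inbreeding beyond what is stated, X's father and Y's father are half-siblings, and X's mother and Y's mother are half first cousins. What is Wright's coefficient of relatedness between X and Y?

Relatedness sums over independent paths through distinct common ancestors.
X and Y are related in two ways: half first cousins through their fathers (r = 1/16) and half second cousins through their mothers (r = 1/64).
r = 1/16 + 1/64 = 5/64 = 0.078125.

0.078125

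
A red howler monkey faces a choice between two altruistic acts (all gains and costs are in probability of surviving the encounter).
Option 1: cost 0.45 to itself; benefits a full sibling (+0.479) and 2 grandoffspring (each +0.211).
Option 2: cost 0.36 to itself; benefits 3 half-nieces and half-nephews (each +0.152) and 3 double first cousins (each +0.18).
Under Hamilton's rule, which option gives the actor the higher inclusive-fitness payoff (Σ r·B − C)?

Option 1

Option 1: r to a full sibling = 0.5.
Option 1: r to a grandoffspring = 0.25.
Option 1: Σ r·B − C = (1·0.5·0.479 + 2·0.25·0.211) − 0.45 = -0.105.
Option 2: r to a half-niece or half-nephew = 0.125.
Option 2: r to a double first cousin = 0.25.
Option 2: Σ r·B − C = (3·0.125·0.152 + 3·0.25·0.18) − 0.36 = -0.168.
Option 1 has the higher net inclusive-fitness payoff.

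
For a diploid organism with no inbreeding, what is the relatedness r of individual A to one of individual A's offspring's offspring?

0.25

Each parent–offspring link contributes a factor of 1/2, and independent paths through distinct common ancestors add.
Two parent–offspring links: r = (1/2)^2 = 1/4.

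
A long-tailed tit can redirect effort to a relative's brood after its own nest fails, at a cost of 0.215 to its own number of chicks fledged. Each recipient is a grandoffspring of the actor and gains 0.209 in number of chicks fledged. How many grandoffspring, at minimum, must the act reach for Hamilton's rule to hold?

r to a grandoffspring = 1/4 (two parent–offspring links: r = (1/2)^2 = 1/4).
Hamilton's rule: n·r·B > C  ⇒  n > C/(r·B) = 0.215/(0.25·0.209) = 4.115.
The smallest integer exceeding 4.115 is 5.

5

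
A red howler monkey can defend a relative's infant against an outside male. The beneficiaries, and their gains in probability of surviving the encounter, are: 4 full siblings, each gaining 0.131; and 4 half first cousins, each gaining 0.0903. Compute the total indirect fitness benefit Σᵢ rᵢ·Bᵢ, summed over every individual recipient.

r to a full sibling = 0.5 (full sibs share both parents — two paths of length 2: r = 2·(1/2)^2 = 1/2).
r to a half first cousin = 0.0625 (half first cousins share one grandparent — one path of length 4: r = (1/2)^4 = 1/16).
Summing one r·B term per recipient: 4·0.5·0.131 + 4·0.0625·0.0903 = 0.284575.

0.284575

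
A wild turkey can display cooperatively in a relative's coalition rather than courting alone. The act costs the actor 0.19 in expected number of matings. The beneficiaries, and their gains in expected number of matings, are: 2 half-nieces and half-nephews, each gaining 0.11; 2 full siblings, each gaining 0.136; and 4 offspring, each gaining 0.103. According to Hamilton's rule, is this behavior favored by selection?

Hamilton's rule: the trait is favored when the sum of r·B over every recipient exceeds the actor's cost C.
r to a half-niece or half-nephew = 0.125 (half-aunt/uncle↔niece/nephew: one path of length 3: r = (1/2)^3 = 1/8).
r to a full sibling = 0.5 (full sibs share both parents — two paths of length 2: r = 2·(1/2)^2 = 1/2).
r to an offspring = 0.5 (one parent–offspring link: r = (1/2)^1 = 1/2).
Summing one r·B term per recipient: 2·0.125·0.11 + 2·0.5·0.136 + 4·0.5·0.103 = 0.3695.
0.3695 > 0.19: the indirect benefit exceeds the cost.

Yes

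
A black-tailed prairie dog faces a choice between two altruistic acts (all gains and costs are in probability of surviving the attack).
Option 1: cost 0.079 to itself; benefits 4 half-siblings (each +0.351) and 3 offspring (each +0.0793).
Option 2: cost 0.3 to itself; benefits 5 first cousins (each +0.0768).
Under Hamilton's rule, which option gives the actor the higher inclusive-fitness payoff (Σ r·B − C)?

Option 1

Option 1: r to a half-sibling = 0.25.
Option 1: r to an offspring = 0.5.
Option 1: Σ r·B − C = (4·0.25·0.351 + 3·0.5·0.0793) − 0.079 = 0.39095.
Option 2: r to a first cousin = 0.125.
Option 2: Σ r·B − C = (5·0.125·0.0768) − 0.3 = -0.252.
Option 1 has the higher net inclusive-fitness payoff.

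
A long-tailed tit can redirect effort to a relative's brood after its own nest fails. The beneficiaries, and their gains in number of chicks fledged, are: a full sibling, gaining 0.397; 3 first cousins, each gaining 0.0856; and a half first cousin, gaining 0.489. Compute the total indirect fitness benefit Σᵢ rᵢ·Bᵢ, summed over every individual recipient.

r to a full sibling = 0.5 (full sibs share both parents — two paths of length 2: r = 2·(1/2)^2 = 1/2).
r to a first cousin = 0.125 (first cousins share one grandparent pair — two paths of length 4: r = 2·(1/2)^4 = 1/8).
r to a half first cousin = 0.0625 (half first cousins share one grandparent — one path of length 4: r = (1/2)^4 = 1/16).
Summing one r·B term per recipient: 1·0.5·0.397 + 3·0.125·0.0856 + 1·0.0625·0.489 = 0.2611625.

0.2611625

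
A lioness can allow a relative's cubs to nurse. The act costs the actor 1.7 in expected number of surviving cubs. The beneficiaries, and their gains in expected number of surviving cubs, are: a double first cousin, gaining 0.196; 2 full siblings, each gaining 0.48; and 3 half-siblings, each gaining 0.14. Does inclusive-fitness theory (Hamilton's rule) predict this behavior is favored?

Hamilton's rule: the trait is favored when the sum of r·B over every recipient exceeds the actor's cost C.
r to a double first cousin = 0.25 (double first cousins share both grandparent pairs — four paths of length 4: r = 4·(1/2)^4 = 1/4).
r to a full sibling = 1/2 (full sibs share both parents — two paths of length 2: r = 2·(1/2)^2 = 1/2).
r to a half-sibling = 1/4 (half-sibs share one parent — one path of length 2: r = (1/2)^2 = 1/4).
Summing one r·B term per recipient: 1·0.25·0.196 + 2·0.5·0.48 + 3·0.25·0.14 = 0.634.
0.634 < 1.7: the indirect benefit is less than the cost.

No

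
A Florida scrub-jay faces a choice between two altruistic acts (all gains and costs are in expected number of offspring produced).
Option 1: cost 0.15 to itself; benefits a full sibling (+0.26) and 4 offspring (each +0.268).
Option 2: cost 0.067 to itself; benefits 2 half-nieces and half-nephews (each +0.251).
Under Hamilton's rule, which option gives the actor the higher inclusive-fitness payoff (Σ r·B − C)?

Option 1

Option 1: r to a full sibling = 0.5.
Option 1: r to an offspring = 0.5.
Option 1: Σ r·B − C = (1·0.5·0.26 + 4·0.5·0.268) − 0.15 = 0.516.
Option 2: r to a half-niece or half-nephew = 0.125.
Option 2: Σ r·B − C = (2·0.125·0.251) − 0.067 = -0.00425.
Option 1 has the higher net inclusive-fitness payoff.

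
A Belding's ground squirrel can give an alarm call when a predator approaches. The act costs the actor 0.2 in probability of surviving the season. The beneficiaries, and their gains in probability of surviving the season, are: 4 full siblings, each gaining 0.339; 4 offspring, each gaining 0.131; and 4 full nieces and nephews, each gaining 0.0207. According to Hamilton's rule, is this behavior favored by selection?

Hamilton's rule: the trait is favored when the sum of r·B over every recipient exceeds the actor's cost C.
r to a full sibling = 0.5 (full sibs share both parents — two paths of length 2: r = 2·(1/2)^2 = 1/2).
r to an offspring = 0.5 (one parent–offspring link: r = (1/2)^1 = 1/2).
r to a full niece or nephew = 0.25 (full aunt/uncle↔niece/nephew: two paths of length 3 through the shared grandparent pair: r = 2·(1/2)^3 = 1/4).
Summing one r·B term per recipient: 4·0.5·0.339 + 4·0.5·0.131 + 4·0.25·0.0207 = 0.9607.
0.9607 > 0.2: the indirect benefit exceeds the cost.

Yes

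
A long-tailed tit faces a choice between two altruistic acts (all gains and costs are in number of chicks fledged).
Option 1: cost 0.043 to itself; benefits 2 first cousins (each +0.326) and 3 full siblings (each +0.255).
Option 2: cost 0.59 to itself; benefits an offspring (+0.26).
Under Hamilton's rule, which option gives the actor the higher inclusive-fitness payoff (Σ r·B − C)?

Option 1: r to a first cousin = 0.125.
Option 1: r to a full sibling = 0.5.
Option 1: Σ r·B − C = (2·0.125·0.326 + 3·0.5·0.255) − 0.043 = 0.421.
Option 2: r to an offspring = 0.5.
Option 2: Σ r·B − C = (1·0.5·0.26) − 0.59 = -0.46.
Option 1 has the higher net inclusive-fitness payoff.

Option 1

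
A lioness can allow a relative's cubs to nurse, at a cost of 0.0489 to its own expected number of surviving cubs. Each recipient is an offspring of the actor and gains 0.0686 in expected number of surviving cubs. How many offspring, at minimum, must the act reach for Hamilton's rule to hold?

2

r to an offspring = 1/2 (one parent–offspring link: r = (1/2)^1 = 1/2).
Hamilton's rule: n·r·B > C  ⇒  n > C/(r·B) = 0.0489/(0.5·0.0686) = 1.426.
The smallest integer exceeding 1.426 is 2.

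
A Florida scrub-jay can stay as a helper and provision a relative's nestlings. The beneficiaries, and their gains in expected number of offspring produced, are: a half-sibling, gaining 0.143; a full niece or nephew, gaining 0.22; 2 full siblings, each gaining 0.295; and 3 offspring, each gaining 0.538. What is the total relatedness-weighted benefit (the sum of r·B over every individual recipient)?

r to a half-sibling = 1/4 (half-sibs share one parent — one path of length 2: r = (1/2)^2 = 1/4).
r to a full niece or nephew = 0.25 (full aunt/uncle↔niece/nephew: two paths of length 3 through the shared grandparent pair: r = 2·(1/2)^3 = 1/4).
r to a full sibling = 1/2 (full sibs share both parents — two paths of length 2: r = 2·(1/2)^2 = 1/2).
r to an offspring = 0.5 (one parent–offspring link: r = (1/2)^1 = 1/2).
Summing one r·B term per recipient: 1·0.25·0.143 + 1·0.25·0.22 + 2·0.5·0.295 + 3·0.5·0.538 = 1.19275.

1.19275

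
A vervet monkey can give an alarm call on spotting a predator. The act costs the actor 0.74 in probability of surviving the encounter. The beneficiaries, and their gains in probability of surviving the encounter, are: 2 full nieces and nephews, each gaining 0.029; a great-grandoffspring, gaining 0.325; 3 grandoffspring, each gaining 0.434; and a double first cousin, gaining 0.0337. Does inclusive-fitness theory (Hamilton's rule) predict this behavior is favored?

No

Hamilton's rule: the trait is favored when the sum of r·B over every recipient exceeds the actor's cost C.
r to a full niece or nephew = 1/4 (full aunt/uncle↔niece/nephew: two paths of length 3 through the shared grandparent pair: r = 2·(1/2)^3 = 1/4).
r to a great-grandoffspring = 1/8 (three parent–offspring links: r = (1/2)^3 = 1/8).
r to a grandoffspring = 1/4 (two parent–offspring links: r = (1/2)^2 = 1/4).
r to a double first cousin = 1/4 (double first cousins share both grandparent pairs — four paths of length 4: r = 4·(1/2)^4 = 1/4).
Summing one r·B term per recipient: 2·0.25·0.029 + 1·0.125·0.325 + 3·0.25·0.434 + 1·0.25·0.0337 = 0.38905.
0.38905 < 0.74: the indirect benefit is less than the cost.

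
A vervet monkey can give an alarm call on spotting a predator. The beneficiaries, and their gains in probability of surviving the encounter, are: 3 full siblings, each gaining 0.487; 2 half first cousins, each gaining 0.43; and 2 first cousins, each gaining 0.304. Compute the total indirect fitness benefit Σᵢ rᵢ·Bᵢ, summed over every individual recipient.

r to a full sibling = 1/2 (full sibs share both parents — two paths of length 2: r = 2·(1/2)^2 = 1/2).
r to a half first cousin = 0.0625 (half first cousins share one grandparent — one path of length 4: r = (1/2)^4 = 1/16).
r to a first cousin = 1/8 (first cousins share one grandparent pair — two paths of length 4: r = 2·(1/2)^4 = 1/8).
Summing one r·B term per recipient: 3·0.5·0.487 + 2·0.0625·0.43 + 2·0.125·0.304 = 0.86025.

0.86025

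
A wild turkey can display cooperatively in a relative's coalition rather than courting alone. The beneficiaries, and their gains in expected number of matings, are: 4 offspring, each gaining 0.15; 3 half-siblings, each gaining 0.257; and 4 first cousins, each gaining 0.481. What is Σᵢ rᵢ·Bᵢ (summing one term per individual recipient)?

0.73325

r to an offspring = 0.5 (one parent–offspring link: r = (1/2)^1 = 1/2).
r to a half-sibling = 1/4 (half-sibs share one parent — one path of length 2: r = (1/2)^2 = 1/4).
r to a first cousin = 0.125 (first cousins share one grandparent pair — two paths of length 4: r = 2·(1/2)^4 = 1/8).
Summing one r·B term per recipient: 4·0.5·0.15 + 3·0.25·0.257 + 4·0.125·0.481 = 0.73325.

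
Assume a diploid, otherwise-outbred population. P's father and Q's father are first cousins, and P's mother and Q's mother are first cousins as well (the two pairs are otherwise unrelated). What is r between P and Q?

Relatedness sums over independent paths through distinct common ancestors.
P and Q are related in two ways: second cousins through their fathers (r = 1/32) and second cousins through their mothers (r = 1/32).
r = 1/32 + 1/32 = 0.0625.

0.0625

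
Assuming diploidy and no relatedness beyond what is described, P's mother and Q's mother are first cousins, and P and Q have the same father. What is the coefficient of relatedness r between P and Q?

0.28125

Independent pedigree routes through distinct common ancestors add.
P and Q are related in two ways: second cousins through their mothers (r = 1/32) and half-sibs through their shared father (r = 1/4).
r = 1/32 + 1/4 = 9/32 = 0.28125.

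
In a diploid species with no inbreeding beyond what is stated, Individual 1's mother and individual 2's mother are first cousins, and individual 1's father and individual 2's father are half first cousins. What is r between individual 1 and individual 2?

Wright's path rule: contributions from independent ancestry routes add.
Individual 1 and individual 2 are related in two ways: second cousins through their mothers (r = 1/32) and half second cousins through their fathers (r = 1/64).
r = 1/32 + 1/64 = 3/64 = 0.046875.

0.046875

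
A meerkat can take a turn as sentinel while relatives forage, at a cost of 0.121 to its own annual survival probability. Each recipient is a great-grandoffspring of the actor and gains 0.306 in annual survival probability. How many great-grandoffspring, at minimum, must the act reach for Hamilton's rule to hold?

r to a great-grandoffspring = 1/8 (three parent–offspring links: r = (1/2)^3 = 1/8).
Hamilton's rule: n·r·B > C  ⇒  n > C/(r·B) = 0.121/(0.125·0.306) = 3.163.
The smallest integer exceeding 3.163 is 4.

4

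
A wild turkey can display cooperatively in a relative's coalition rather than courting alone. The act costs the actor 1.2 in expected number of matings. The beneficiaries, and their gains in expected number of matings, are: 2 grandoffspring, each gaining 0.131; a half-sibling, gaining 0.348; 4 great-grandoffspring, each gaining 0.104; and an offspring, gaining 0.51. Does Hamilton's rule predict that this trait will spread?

Hamilton's rule: the trait is favored when the sum of r·B over every recipient exceeds the actor's cost C.
r to a grandoffspring = 1/4 (two parent–offspring links: r = (1/2)^2 = 1/4).
r to a half-sibling = 1/4 (half-sibs share one parent — one path of length 2: r = (1/2)^2 = 1/4).
r to a great-grandoffspring = 0.125 (three parent–offspring links: r = (1/2)^3 = 1/8).
r to an offspring = 0.5 (one parent–offspring link: r = (1/2)^1 = 1/2).
Summing one r·B term per recipient: 2·0.25·0.131 + 1·0.25·0.348 + 4·0.125·0.104 + 1·0.5·0.51 = 0.4595.
0.4595 < 1.2: the indirect benefit is less than the cost.

No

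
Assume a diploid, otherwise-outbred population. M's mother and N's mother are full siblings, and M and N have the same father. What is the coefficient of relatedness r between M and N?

0.375

With two independent routes of shared ancestry, r is the sum of the two contributions.
M and N are related in two ways: first cousins through their mothers (r = 1/8) and half-sibs through their shared father (r = 1/4).
r = 1/8 + 1/4 = 3/8 = 0.375.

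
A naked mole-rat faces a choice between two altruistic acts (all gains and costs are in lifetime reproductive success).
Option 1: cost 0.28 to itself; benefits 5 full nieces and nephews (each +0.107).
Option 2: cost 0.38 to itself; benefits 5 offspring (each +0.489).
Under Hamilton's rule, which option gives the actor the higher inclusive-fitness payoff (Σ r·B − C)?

Option 1: r to a full niece or nephew = 0.25.
Option 1: Σ r·B − C = (5·0.25·0.107) − 0.28 = -0.14625.
Option 2: r to an offspring = 0.5.
Option 2: Σ r·B − C = (5·0.5·0.489) − 0.38 = 0.8425.
Option 2 has the higher net inclusive-fitness payoff.

Option 2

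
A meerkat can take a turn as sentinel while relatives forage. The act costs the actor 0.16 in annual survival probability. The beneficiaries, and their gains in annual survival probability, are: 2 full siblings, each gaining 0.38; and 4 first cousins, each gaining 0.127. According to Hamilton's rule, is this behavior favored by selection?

Yes

Hamilton's rule: the trait is favored when the sum of r·B over every recipient exceeds the actor's cost C.
r to a full sibling = 1/2 (full sibs share both parents — two paths of length 2: r = 2·(1/2)^2 = 1/2).
r to a first cousin = 0.125 (first cousins share one grandparent pair — two paths of length 4: r = 2·(1/2)^4 = 1/8).
Summing one r·B term per recipient: 2·0.5·0.38 + 4·0.125·0.127 = 0.4435.
0.4435 > 0.16: the indirect benefit exceeds the cost.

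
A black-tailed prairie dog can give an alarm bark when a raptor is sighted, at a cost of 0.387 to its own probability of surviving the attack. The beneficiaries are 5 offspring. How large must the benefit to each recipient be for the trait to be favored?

r to an offspring = 0.5 (one parent–offspring link: r = (1/2)^1 = 1/2).
Hamilton's rule with n recipients of equal r: n·r·B > C, so B > C/(n·r) = 0.387/(5·0.5) = 0.1548.

0.1548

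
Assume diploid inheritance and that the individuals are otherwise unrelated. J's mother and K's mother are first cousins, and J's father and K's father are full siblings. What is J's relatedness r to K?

0.15625

Relatedness sums over independent paths through distinct common ancestors.
J and K are related in two ways: second cousins through their mothers (r = 1/32) and first cousins through their fathers (r = 1/8).
r = 1/32 + 1/8 = 0.15625.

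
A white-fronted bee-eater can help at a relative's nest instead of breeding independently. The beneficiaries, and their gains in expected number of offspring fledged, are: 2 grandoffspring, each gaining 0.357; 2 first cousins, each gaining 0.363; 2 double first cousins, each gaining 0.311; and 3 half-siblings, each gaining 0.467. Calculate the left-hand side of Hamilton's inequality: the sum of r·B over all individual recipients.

0.775

r to a grandoffspring = 0.25 (two parent–offspring links: r = (1/2)^2 = 1/4).
r to a first cousin = 1/8 (first cousins share one grandparent pair — two paths of length 4: r = 2·(1/2)^4 = 1/8).
r to a double first cousin = 0.25 (double first cousins share both grandparent pairs — four paths of length 4: r = 4·(1/2)^4 = 1/4).
r to a half-sibling = 0.25 (half-sibs share one parent — one path of length 2: r = (1/2)^2 = 1/4).
Summing one r·B term per recipient: 2·0.25·0.357 + 2·0.125·0.363 + 2·0.25·0.311 + 3·0.25·0.467 = 0.775.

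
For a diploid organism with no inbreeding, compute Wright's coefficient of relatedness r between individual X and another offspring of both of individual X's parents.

0.5

Each parent–offspring link contributes a factor of 1/2, and independent paths through distinct common ancestors add.
Full sibs share both parents — two paths of length 2: r = 2·(1/2)^2 = 1/2.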